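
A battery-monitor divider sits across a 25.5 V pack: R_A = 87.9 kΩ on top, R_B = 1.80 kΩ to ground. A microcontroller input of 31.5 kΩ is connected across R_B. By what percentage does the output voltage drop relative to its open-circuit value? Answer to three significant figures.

5.30 %

The divider's output (Thévenin) resistance is R_A‖R_B = 1.764 kΩ.
Fractional drop under load = R_th/(R_th + R_L) = 1.764 / (1.764 + 31.5) = 0.05303.
So the output falls by 5.30 %.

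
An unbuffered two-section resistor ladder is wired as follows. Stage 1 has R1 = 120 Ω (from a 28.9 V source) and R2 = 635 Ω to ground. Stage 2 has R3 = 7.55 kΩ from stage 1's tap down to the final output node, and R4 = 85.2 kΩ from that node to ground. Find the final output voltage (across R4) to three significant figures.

V_out ≈ 22.3 V

Stage 2 presents R3+R4 = 92750 Ω as a load on stage 1's tap.
Stage 1's lower leg becomes R2‖(R3+R4) = 630.7 Ω, so V_mid = 28.9 × 630.7/750.7 = 24.28 V.
Stage 2 is itself unloaded: V_out = V_mid × R4/(R3+R4) = 24.28 × 85200/92750 = 22.3 V.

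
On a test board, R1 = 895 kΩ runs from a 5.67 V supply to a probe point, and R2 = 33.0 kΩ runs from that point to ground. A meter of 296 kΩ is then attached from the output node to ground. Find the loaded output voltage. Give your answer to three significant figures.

V_out ≈ 0.182 V

The load sits in parallel with R2: R2‖R_L = (33.0 × 296) / (33.0 + 296) = 29.69 kΩ.
V_out = 5.67 × 29.69 / (895 + 29.69) = 5.67 × 29.69/924.7 = 0.182 V.
(Unloaded it would have been 0.202 V.)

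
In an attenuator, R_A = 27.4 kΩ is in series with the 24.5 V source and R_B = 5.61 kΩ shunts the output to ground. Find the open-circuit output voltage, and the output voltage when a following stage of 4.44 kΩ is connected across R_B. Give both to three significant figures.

Unloaded: 4.16 V; loaded: 2.03 V

Open-circuit: V = 24.5 × 5.61/(27.4 + 5.61) = 4.16 V.
With the load, R_B becomes R_B‖R_L = 2.478 kΩ, so V = 24.5 × 2.478/29.88 = 2.03 V.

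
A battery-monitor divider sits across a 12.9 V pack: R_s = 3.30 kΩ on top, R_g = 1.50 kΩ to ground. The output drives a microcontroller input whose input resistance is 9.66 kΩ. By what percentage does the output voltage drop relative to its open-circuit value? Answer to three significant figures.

The divider's output (Thévenin) resistance is R_s‖R_g = 1.031 kΩ.
Fractional drop under load = R_th/(R_th + R_L) = 1.031 / (1.031 + 9.66) = 0.09646.
So the output falls by 9.65 %.

9.65 %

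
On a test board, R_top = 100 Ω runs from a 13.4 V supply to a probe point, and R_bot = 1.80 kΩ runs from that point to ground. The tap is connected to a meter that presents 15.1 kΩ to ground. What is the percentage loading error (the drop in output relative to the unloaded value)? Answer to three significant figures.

0.623 %

The divider's output (Thévenin) resistance is R_top‖R_bot = 94.74 Ω.
Fractional drop under load = R_th/(R_th + R_L) = 94.74 / (94.74 + 15100) = 0.006235.
So the output falls by 0.623 %.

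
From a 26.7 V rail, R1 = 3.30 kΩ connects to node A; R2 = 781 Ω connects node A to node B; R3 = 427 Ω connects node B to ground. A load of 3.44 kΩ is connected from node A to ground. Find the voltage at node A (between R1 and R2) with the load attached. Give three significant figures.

V ≈ 5.69 V

Below node A the series string R2+R3 = 1208 Ω sits in parallel with the 3440 Ω load: 894.0 Ω.
V_A = 26.7 × 894.0/(3300 + 894.0) = 5.69 V.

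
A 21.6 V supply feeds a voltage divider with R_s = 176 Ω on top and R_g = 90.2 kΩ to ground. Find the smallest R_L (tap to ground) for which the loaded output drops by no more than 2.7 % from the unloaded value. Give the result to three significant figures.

Output resistance R_th = R_s‖R_g = (176 × 90200)/90380 = 175.7 Ω.
The fractional drop is R_th/(R_th + R_L); requiring this ≤ 0.0270 gives R_L ≥ R_th(1/0.0270 − 1) = 175.7 × 36.04 = 6.33 kΩ.

R_L(min) ≈ 6.33 kΩ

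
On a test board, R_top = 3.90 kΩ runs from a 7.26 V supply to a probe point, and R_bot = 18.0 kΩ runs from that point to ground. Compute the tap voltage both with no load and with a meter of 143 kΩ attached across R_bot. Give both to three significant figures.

Unloaded: 5.97 V; loaded: 5.84 V

Open-circuit: V = 7.26 × 18.0/(3.90 + 18.0) = 5.97 V.
With the load, R_bot becomes R_bot‖R_L = 15.99 kΩ, so V = 7.26 × 15.99/19.89 = 5.84 V.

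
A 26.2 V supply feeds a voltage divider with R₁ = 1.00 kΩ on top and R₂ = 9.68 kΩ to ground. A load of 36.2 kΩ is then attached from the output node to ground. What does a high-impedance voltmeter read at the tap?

The load sits in parallel with R₂: R₂‖R_L = (9.68 × 36.2) / (9.68 + 36.2) = 7.638 kΩ.
V_out = 26.2 × 7.638 / (1.00 + 7.638) = 26.2 × 7.638/8.638 = 23.2 V.

V_out ≈ 23.2 V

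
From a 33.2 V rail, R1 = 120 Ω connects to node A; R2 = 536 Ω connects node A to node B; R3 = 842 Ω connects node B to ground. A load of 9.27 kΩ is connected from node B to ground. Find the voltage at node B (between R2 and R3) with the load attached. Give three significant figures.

V ≈ 17.9 V

At node B, R3 is in parallel with the load: R3‖R_L = 771.9 Ω.
Below node A the resistance is R2 + (R3‖R_L) = 1308 Ω, so V_A = 33.2 × 1308/1428 = 30.41 V.
Then V_B = V_A × (R3‖R_L)/(R2 + R3‖R_L) = 30.41 × 771.9/1308 = 17.9 V.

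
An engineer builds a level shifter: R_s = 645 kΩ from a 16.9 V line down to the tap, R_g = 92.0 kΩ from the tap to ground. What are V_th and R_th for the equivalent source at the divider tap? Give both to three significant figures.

V_th is the open-circuit tap voltage: 16.9 × 92.0/(645 + 92.0) = 2.11 V.
With the supply zeroed, R_s and R_g appear in parallel from the tap: R_th = R_s‖R_g = (645 × 92.0)/737.0 = 80.5 kΩ.

V_th = 2.11 V, R_th = 80.5 kΩ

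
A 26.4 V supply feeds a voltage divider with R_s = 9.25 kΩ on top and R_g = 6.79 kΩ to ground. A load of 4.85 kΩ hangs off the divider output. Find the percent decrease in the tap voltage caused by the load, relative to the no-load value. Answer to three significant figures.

44.7 %

The divider's output (Thévenin) resistance is R_s‖R_g = 3.916 kΩ.
Fractional drop under load = R_th/(R_th + R_L) = 3.916 / (3.916 + 4.85) = 0.4467.
So the output falls by 44.7 %.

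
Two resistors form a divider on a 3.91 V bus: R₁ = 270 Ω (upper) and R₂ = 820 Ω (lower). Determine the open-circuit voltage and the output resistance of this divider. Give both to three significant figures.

V_th = 2.94 V, R_th = 203 Ω

V_th is the open-circuit tap voltage: 3.91 × 820/(270 + 820) = 2.94 V.
With the supply zeroed, R₁ and R₂ appear in parallel from the tap: R_th = R₁‖R₂ = (270 × 820)/1090 = 203 Ω.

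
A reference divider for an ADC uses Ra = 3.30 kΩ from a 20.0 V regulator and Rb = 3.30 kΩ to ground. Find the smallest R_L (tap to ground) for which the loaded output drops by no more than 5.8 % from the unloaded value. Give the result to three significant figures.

Output resistance R_th = Ra‖Rb = (3.30 × 3.30)/6.600 = 1.650 kΩ.
The fractional drop is R_th/(R_th + R_L); requiring this ≤ 0.0580 gives R_L ≥ R_th(1/0.0580 − 1) = 1.650 × 16.24 = 26.8 kΩ.

R_L(min) ≈ 26.8 kΩ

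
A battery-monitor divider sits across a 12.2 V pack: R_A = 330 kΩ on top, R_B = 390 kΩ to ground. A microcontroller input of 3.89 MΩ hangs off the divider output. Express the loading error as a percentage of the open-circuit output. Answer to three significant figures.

4.39 %

The divider's output (Thévenin) resistance is R_A‖R_B = 178.8 kΩ.
Fractional drop under load = R_th/(R_th + R_L) = 178.8 / (178.8 + 3890) = 0.04393.
So the output falls by 4.39 %.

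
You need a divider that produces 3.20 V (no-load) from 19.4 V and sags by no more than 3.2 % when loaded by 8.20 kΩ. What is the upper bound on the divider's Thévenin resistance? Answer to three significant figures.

Loading drop = R_th/(R_th + R_L) ≤ 0.0320, so R_th ≤ R_L · ε/(1−ε) = 8.20 kΩ × 0.0320/0.9680 = 271 Ω.

R_th ≤ 271 Ω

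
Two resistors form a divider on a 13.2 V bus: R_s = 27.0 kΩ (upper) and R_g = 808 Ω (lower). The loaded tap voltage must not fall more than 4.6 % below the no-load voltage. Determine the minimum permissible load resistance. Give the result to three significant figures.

Output resistance R_th = R_s‖R_g = (27000 × 808)/27810 = 784.5 Ω.
The fractional drop is R_th/(R_th + R_L); requiring this ≤ 0.0460 gives R_L ≥ R_th(1/0.0460 − 1) = 784.5 × 20.74 = 16.3 kΩ.

R_L(min) ≈ 16.3 kΩ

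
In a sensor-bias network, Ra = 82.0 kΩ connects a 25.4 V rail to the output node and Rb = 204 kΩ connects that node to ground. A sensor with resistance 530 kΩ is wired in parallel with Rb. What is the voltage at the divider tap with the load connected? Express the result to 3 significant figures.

V_out ≈ 16.3 V

The load sits in parallel with Rb: Rb‖R_L = (204 × 530) / (204 + 530) = 147.3 kΩ.
V_out = 25.4 × 147.3 / (82.0 + 147.3) = 25.4 × 147.3/229.3 = 16.3 V.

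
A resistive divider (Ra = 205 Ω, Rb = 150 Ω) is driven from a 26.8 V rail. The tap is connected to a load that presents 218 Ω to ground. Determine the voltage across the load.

The load sits in parallel with Rb: Rb‖R_L = (150 × 218) / (150 + 218) = 88.86 Ω.
V_out = 26.8 × 88.86 / (205 + 88.86) = 26.8 × 88.86/293.9 = 8.10 V.

V_out ≈ 8.10 V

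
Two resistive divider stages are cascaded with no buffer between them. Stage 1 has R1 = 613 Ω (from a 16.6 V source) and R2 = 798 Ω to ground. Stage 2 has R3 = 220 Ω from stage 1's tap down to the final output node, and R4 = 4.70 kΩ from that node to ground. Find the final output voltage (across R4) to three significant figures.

Stage 2 presents R3+R4 = 4920 Ω as a load on stage 1's tap.
Stage 1's lower leg becomes R2‖(R3+R4) = 686.6 Ω, so V_mid = 16.6 × 686.6/1300 = 8.770 V.
Stage 2 is itself unloaded: V_out = V_mid × R4/(R3+R4) = 8.770 × 4700/4920 = 8.38 V.

V_out ≈ 8.38 V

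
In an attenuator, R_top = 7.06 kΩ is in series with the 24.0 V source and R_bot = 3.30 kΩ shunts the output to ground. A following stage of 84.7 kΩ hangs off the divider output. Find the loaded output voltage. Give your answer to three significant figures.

V_out ≈ 7.45 V

The load sits in parallel with R_bot: R_bot‖R_L = (3.30 × 84.7) / (3.30 + 84.7) = 3.176 kΩ.
V_out = 24.0 × 3.176 / (7.06 + 3.176) = 24.0 × 3.176/10.24 = 7.45 V.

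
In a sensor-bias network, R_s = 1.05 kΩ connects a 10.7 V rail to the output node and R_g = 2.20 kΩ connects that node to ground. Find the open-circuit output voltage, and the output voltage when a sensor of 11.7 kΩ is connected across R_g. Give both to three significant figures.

Unloaded: 7.24 V; loaded: 6.83 V

Open-circuit: V = 10.7 × 2.20/(1.05 + 2.20) = 7.24 V.
With the load, R_g becomes R_g‖R_L = 1.852 kΩ, so V = 10.7 × 1.852/2.902 = 6.83 V.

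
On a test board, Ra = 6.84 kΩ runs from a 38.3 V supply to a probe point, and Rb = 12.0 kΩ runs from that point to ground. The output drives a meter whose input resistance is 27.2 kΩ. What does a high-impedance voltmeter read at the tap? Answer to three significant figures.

V_out ≈ 21.0 V

The load sits in parallel with Rb: Rb‖R_L = (12.0 × 27.2) / (12.0 + 27.2) = 8.327 kΩ.
V_out = 38.3 × 8.327 / (6.84 + 8.327) = 38.3 × 8.327/15.17 = 21.0 V.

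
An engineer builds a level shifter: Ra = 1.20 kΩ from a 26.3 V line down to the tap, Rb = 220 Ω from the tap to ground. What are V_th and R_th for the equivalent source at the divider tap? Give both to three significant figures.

V_th = 4.07 V, R_th = 186 Ω

V_th is the open-circuit tap voltage: 26.3 × 220/(1200 + 220) = 4.07 V.
With the supply zeroed, Ra and Rb appear in parallel from the tap: R_th = Ra‖Rb = (1200 × 220)/1420 = 186 Ω.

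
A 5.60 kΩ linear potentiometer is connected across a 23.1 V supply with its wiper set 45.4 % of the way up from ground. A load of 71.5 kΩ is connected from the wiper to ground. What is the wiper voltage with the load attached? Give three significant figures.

The wiper splits the pot into (1−α)R = 3.058 kΩ above and αR = 2.542 kΩ below.
Lower section ‖ load = 2.455 kΩ.
V_wiper = 23.1 × 2.455/(3.058 + 2.455) = 10.3 V.

V ≈ 10.3 V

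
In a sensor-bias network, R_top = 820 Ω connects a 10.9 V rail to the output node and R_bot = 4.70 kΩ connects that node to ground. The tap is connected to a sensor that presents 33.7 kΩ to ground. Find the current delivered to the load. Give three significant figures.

R_bot‖R_L = 4125 Ω; V_out = 10.9 × 4125/4945 = 9.092 V.
I_L = V_out / R_L = 9.092 / 33.7 kΩ = 0.270 mA.

I_L ≈ 0.270 mA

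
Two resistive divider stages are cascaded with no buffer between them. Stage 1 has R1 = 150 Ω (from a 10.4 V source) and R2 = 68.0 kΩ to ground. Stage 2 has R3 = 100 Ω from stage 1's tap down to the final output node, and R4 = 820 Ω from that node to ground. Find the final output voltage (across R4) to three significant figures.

V_out ≈ 7.96 V

Stage 2 presents R3+R4 = 920.0 Ω as a load on stage 1's tap.
Stage 1's lower leg becomes R2‖(R3+R4) = 907.7 Ω, so V_mid = 10.4 × 907.7/1058 = 8.925 V.
Stage 2 is itself unloaded: V_out = V_mid × R4/(R3+R4) = 8.925 × 820/920.0 = 7.96 V.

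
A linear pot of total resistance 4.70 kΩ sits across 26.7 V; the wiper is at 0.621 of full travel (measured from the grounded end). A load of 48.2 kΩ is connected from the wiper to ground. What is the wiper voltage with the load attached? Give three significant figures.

The wiper splits the pot into (1−α)R = 1.781 kΩ above and αR = 2.919 kΩ below.
Lower section ‖ load = 2.752 kΩ.
V_wiper = 26.7 × 2.752/(1.781 + 2.752) = 16.2 V.

V ≈ 16.2 V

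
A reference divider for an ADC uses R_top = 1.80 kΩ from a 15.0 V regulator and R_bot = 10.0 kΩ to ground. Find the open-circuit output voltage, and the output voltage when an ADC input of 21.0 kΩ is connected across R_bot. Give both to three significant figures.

Open-circuit: V = 15.0 × 10.0/(1.80 + 10.0) = 12.7 V.
With the load, R_bot becomes R_bot‖R_L = 6.774 kΩ, so V = 15.0 × 6.774/8.574 = 11.9 V.

Unloaded: 12.7 V; loaded: 11.9 V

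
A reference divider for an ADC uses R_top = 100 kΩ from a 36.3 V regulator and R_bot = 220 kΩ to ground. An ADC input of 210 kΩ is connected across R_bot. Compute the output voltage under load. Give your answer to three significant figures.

The load sits in parallel with R_bot: R_bot‖R_L = (220 × 210) / (220 + 210) = 107.4 kΩ.
V_out = 36.3 × 107.4 / (100 + 107.4) = 36.3 × 107.4/207.4 = 18.8 V.

V_out ≈ 18.8 V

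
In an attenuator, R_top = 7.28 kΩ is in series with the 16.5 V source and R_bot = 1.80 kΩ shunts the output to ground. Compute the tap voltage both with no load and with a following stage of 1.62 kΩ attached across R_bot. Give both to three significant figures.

Open-circuit: V = 16.5 × 1.80/(7.28 + 1.80) = 3.27 V.
With the load, R_bot becomes R_bot‖R_L = 0.8526 kΩ, so V = 16.5 × 0.8526/8.133 = 1.73 V.

Unloaded: 3.27 V; loaded: 1.73 V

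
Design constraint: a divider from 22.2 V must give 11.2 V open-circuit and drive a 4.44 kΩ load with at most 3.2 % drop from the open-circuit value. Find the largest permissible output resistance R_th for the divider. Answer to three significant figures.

R_th ≤ 147 Ω

Loading drop = R_th/(R_th + R_L) ≤ 0.0320, so R_th ≤ R_L · ε/(1−ε) = 4.44 kΩ × 0.0320/0.9680 = 147 Ω.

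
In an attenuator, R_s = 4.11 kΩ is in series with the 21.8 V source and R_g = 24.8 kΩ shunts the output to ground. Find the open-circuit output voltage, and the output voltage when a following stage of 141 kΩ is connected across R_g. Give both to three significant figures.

Unloaded: 18.7 V; loaded: 18.2 V

Open-circuit: V = 21.8 × 24.8/(4.11 + 24.8) = 18.7 V.
With the load, R_g becomes R_g‖R_L = 21.09 kΩ, so V = 21.8 × 21.09/25.20 = 18.2 V.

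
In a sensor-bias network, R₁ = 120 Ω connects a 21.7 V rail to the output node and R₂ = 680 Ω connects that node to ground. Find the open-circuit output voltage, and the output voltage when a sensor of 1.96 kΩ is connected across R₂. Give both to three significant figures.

Unloaded: 18.4 V; loaded: 17.5 V

Open-circuit: V = 21.7 × 680/(120 + 680) = 18.4 V.
With the load, R₂ becomes R₂‖R_L = 504.8 Ω, so V = 21.7 × 504.8/624.8 = 17.5 V.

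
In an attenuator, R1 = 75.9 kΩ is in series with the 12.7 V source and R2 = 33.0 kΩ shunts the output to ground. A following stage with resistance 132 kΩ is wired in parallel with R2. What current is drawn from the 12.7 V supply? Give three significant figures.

R2‖R_L = 26.40 kΩ, so the source sees R1 + R2‖R_L = 102.3 kΩ.
I = 12.7 V / 102.3 kΩ = 0.124 mA.

I ≈ 0.124 mA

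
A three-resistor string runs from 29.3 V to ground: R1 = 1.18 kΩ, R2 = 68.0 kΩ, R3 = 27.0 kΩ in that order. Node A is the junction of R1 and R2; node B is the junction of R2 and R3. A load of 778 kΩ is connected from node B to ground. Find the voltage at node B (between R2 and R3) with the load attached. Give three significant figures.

At node B, R3 is in parallel with the load: R3‖R_L = 26.09 kΩ.
Below node A the resistance is R2 + (R3‖R_L) = 94.09 kΩ, so V_A = 29.3 × 94.09/95.27 = 28.94 V.
Then V_B = V_A × (R3‖R_L)/(R2 + R3‖R_L) = 28.94 × 26.09/94.09 = 8.02 V.

V ≈ 8.02 V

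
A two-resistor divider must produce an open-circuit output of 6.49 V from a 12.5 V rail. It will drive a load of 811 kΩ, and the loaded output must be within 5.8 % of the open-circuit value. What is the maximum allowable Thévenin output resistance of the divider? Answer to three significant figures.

Loading drop = R_th/(R_th + R_L) ≤ 0.0580, so R_th ≤ R_L · ε/(1−ε) = 811 kΩ × 0.0580/0.9420 = 49.9 kΩ.

R_th ≤ 49.9 kΩ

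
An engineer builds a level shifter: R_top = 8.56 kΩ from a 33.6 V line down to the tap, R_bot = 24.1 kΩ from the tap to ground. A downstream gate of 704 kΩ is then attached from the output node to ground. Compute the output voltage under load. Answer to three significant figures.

V_out ≈ 24.6 V

The load sits in parallel with R_bot: R_bot‖R_L = (24.1 × 704) / (24.1 + 704) = 23.30 kΩ.
V_out = 33.6 × 23.30 / (8.56 + 23.30) = 33.6 × 23.30/31.86 = 24.6 V.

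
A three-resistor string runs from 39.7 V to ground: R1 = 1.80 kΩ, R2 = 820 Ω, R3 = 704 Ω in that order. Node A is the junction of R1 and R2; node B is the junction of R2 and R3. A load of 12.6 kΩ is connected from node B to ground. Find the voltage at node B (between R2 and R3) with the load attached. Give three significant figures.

V ≈ 8.05 V

At node B, R3 is in parallel with the load: R3‖R_L = 666.7 Ω.
Below node A the resistance is R2 + (R3‖R_L) = 1487 Ω, so V_A = 39.7 × 1487/3287 = 17.96 V.
Then V_B = V_A × (R3‖R_L)/(R2 + R3‖R_L) = 17.96 × 666.7/1487 = 8.05 V.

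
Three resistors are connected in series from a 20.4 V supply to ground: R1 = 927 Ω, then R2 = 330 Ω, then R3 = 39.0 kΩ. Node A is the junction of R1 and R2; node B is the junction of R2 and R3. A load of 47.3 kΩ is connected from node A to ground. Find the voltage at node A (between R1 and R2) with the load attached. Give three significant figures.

V ≈ 19.6 V

Below node A the series string R2+R3 = 39330 Ω sits in parallel with the 47300 Ω load: 21470 Ω.
V_A = 20.4 × 21470/(927 + 21470) = 19.6 V.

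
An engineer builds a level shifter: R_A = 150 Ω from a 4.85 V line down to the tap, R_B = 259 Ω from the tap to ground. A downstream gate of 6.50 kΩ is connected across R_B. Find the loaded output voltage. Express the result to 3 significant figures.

The load sits in parallel with R_B: R_B‖R_L = (259 × 6500) / (259 + 6500) = 249.1 Ω.
V_out = 4.85 × 249.1 / (150 + 249.1) = 4.85 × 249.1/399.1 = 3.03 V.
(Unloaded it would have been 3.07 V.)

V_out ≈ 3.03 V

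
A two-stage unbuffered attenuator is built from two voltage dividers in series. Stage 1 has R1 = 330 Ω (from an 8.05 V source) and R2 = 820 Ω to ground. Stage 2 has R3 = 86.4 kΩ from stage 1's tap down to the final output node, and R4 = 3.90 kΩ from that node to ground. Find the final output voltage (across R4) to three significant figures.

Stage 2 presents R3+R4 = 90300 Ω as a load on stage 1's tap.
Stage 1's lower leg becomes R2‖(R3+R4) = 812.6 Ω, so V_mid = 8.05 × 812.6/1143 = 5.725 V.
Stage 2 is itself unloaded: V_out = V_mid × R4/(R3+R4) = 5.725 × 3900/90300 = 0.247 V.

V_out ≈ 0.247 V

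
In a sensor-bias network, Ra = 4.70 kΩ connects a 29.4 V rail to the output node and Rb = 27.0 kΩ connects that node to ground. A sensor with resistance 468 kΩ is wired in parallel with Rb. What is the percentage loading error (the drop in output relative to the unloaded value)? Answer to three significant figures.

The divider's output (Thévenin) resistance is Ra‖Rb = 4.003 kΩ.
Fractional drop under load = R_th/(R_th + R_L) = 4.003 / (4.003 + 468) = 0.008481.
So the output falls by 0.848 %.

0.848 %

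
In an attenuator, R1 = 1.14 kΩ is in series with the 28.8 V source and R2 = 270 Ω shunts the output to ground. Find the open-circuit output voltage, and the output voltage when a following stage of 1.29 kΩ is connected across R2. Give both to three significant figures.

Open-circuit: V = 28.8 × 270/(1140 + 270) = 5.51 V.
With the load, R2 becomes R2‖R_L = 223.3 Ω, so V = 28.8 × 223.3/1363 = 4.72 V.

Unloaded: 5.51 V; loaded: 4.72 V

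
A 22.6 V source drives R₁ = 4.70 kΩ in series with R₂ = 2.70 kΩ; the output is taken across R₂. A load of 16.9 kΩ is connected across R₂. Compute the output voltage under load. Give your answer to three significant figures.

The load sits in parallel with R₂: R₂‖R_L = (2.70 × 16.9) / (2.70 + 16.9) = 2.328 kΩ.
V_out = 22.6 × 2.328 / (4.70 + 2.328) = 22.6 × 2.328/7.028 = 7.49 V.

V_out ≈ 7.49 V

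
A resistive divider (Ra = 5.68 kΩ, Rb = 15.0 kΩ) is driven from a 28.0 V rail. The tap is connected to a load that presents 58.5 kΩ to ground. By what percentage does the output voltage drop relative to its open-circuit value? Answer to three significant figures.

The divider's output (Thévenin) resistance is Ra‖Rb = 4.120 kΩ.
Fractional drop under load = R_th/(R_th + R_L) = 4.120 / (4.120 + 58.5) = 0.06579.
So the output falls by 6.58 %.

6.58 %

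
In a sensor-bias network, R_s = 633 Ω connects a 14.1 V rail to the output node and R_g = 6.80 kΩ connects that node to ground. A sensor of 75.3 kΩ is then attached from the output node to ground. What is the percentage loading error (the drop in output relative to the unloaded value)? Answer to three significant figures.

0.763 %

The divider's output (Thévenin) resistance is R_s‖R_g = 579.1 Ω.
Fractional drop under load = R_th/(R_th + R_L) = 579.1 / (579.1 + 75300) = 0.007632.
So the output falls by 0.763 %.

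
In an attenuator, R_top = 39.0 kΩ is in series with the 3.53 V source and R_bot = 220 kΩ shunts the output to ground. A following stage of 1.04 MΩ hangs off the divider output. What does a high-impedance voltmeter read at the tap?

V_out ≈ 2.91 V

The load sits in parallel with R_bot: R_bot‖R_L = (220 × 1040) / (220 + 1040) = 181.6 kΩ.
V_out = 3.53 × 181.6 / (39.0 + 181.6) = 3.53 × 181.6/220.6 = 2.91 V.
(Unloaded it would have been 3.00 V.)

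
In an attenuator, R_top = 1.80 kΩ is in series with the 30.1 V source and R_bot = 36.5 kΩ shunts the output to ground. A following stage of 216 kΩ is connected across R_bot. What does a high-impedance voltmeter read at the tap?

V_out ≈ 28.5 V

The load sits in parallel with R_bot: R_bot‖R_L = (36.5 × 216) / (36.5 + 216) = 31.22 kΩ.
V_out = 30.1 × 31.22 / (1.80 + 31.22) = 30.1 × 31.22/33.02 = 28.5 V.
(Unloaded it would have been 28.7 V.)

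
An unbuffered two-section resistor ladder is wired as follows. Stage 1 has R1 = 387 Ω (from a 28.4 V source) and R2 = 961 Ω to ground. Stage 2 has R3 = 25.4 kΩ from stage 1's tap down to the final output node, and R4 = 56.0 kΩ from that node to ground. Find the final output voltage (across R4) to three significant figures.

Stage 2 presents R3+R4 = 81400 Ω as a load on stage 1's tap.
Stage 1's lower leg becomes R2‖(R3+R4) = 949.8 Ω, so V_mid = 28.4 × 949.8/1337 = 20.18 V.
Stage 2 is itself unloaded: V_out = V_mid × R4/(R3+R4) = 20.18 × 56000/81400 = 13.9 V.

V_out ≈ 13.9 V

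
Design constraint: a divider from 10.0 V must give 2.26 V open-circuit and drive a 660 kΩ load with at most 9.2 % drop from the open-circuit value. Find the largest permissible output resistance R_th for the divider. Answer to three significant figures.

R_th ≤ 66.9 kΩ

Loading drop = R_th/(R_th + R_L) ≤ 0.0920, so R_th ≤ R_L · ε/(1−ε) = 660 kΩ × 0.0920/0.9080 = 66.9 kΩ.
(Any R1, R2 with R2/(R1+R2) = 0.226 and R1‖R2 ≤ 66.9 kΩ will meet the spec.)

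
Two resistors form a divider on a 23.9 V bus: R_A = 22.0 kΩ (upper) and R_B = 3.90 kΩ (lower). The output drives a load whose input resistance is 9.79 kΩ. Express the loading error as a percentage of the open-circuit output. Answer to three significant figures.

25.3 %

The divider's output (Thévenin) resistance is R_A‖R_B = 3.313 kΩ.
Fractional drop under load = R_th/(R_th + R_L) = 3.313 / (3.313 + 9.79) = 0.2528.
So the output falls by 25.3 %.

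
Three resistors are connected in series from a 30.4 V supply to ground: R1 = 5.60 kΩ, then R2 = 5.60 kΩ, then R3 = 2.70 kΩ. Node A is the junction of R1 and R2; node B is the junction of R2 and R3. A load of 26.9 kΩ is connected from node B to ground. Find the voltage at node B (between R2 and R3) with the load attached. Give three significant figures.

At node B, R3 is in parallel with the load: R3‖R_L = 2.454 kΩ.
Below node A the resistance is R2 + (R3‖R_L) = 8.054 kΩ, so V_A = 30.4 × 8.054/13.65 = 17.93 V.
Then V_B = V_A × (R3‖R_L)/(R2 + R3‖R_L) = 17.93 × 2.454/8.054 = 5.46 V.

V ≈ 5.46 V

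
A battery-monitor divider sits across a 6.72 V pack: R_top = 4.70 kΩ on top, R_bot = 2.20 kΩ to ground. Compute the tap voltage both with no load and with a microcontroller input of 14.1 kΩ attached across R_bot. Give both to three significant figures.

Open-circuit: V = 6.72 × 2.20/(4.70 + 2.20) = 2.14 V.
With the load, R_bot becomes R_bot‖R_L = 1.903 kΩ, so V = 6.72 × 1.903/6.603 = 1.94 V.

Unloaded: 2.14 V; loaded: 1.94 V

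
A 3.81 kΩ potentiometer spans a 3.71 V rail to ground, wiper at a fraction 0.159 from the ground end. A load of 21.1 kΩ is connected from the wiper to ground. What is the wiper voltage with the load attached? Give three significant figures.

The wiper splits the pot into (1−α)R = 3204 Ω above and αR = 605.8 Ω below.
Lower section ‖ load = 588.9 Ω.
V_wiper = 3.71 × 588.9/(3204 + 588.9) = 0.576 V.

V ≈ 0.576 V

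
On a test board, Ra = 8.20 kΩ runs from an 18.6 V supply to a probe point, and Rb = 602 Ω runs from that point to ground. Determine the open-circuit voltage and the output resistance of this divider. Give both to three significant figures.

V_th = 1.27 V, R_th = 561 Ω

V_th is the open-circuit tap voltage: 18.6 × 602/(8200 + 602) = 1.27 V.
With the supply zeroed, Ra and Rb appear in parallel from the tap: R_th = Ra‖Rb = (8200 × 602)/8802 = 561 Ω.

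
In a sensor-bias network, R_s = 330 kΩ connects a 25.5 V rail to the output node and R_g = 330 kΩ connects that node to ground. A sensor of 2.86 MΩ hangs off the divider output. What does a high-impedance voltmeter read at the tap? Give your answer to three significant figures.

The load sits in parallel with R_g: R_g‖R_L = (330 × 2860) / (330 + 2860) = 295.9 kΩ.
V_out = 25.5 × 295.9 / (330 + 295.9) = 25.5 × 295.9/625.9 = 12.1 V.

V_out ≈ 12.1 V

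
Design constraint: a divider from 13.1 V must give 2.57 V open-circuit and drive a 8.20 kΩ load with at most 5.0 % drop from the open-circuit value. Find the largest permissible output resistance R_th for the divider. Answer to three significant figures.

Loading drop = R_th/(R_th + R_L) ≤ 0.0500, so R_th ≤ R_L · ε/(1−ε) = 8.20 kΩ × 0.0500/0.9500 = 432 Ω.

R_th ≤ 432 Ω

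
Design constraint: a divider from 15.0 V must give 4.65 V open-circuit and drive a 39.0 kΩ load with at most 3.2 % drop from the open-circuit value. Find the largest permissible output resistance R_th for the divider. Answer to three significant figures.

R_th ≤ 1.29 kΩ

Loading drop = R_th/(R_th + R_L) ≤ 0.0320, so R_th ≤ R_L · ε/(1−ε) = 39.0 kΩ × 0.0320/0.9680 = 1.29 kΩ.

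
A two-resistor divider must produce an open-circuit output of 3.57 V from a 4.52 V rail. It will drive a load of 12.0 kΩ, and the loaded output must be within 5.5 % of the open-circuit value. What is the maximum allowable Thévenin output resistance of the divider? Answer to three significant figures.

Loading drop = R_th/(R_th + R_L) ≤ 0.0550, so R_th ≤ R_L · ε/(1−ε) = 12.0 kΩ × 0.0550/0.9450 = 698 Ω.

R_th ≤ 698 Ω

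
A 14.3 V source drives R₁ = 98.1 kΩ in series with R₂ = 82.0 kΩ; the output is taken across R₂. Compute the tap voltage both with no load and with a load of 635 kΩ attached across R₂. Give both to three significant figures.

Unloaded: 6.51 V; loaded: 6.08 V

Open-circuit: V = 14.3 × 82.0/(98.1 + 82.0) = 6.51 V.
With the load, R₂ becomes R₂‖R_L = 72.62 kΩ, so V = 14.3 × 72.62/170.7 = 6.08 V.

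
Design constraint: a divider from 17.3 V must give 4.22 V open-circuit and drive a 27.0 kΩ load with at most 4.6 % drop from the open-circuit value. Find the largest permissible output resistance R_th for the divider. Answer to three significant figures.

Loading drop = R_th/(R_th + R_L) ≤ 0.0460, so R_th ≤ R_L · ε/(1−ε) = 27.0 kΩ × 0.0460/0.9540 = 1.30 kΩ.

R_th ≤ 1.30 kΩ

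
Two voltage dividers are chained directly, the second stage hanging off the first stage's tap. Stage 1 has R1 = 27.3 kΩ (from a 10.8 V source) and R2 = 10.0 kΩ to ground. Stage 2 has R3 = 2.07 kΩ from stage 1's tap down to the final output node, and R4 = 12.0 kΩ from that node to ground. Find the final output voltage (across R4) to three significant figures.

Stage 2 presents R3+R4 = 14.07 kΩ as a load on stage 1's tap.
Stage 1's lower leg becomes R2‖(R3+R4) = 5.845 kΩ, so V_mid = 10.8 × 5.845/33.15 = 1.905 V.
Stage 2 is itself unloaded: V_out = V_mid × R4/(R3+R4) = 1.905 × 12.0/14.07 = 1.62 V.

V_out ≈ 1.62 V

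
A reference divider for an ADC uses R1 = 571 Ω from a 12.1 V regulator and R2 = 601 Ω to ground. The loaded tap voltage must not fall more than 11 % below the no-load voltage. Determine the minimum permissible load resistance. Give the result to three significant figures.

R_L(min) ≈ 2.37 kΩ

Output resistance R_th = R1‖R2 = (571 × 601)/1172 = 292.8 Ω.
The fractional drop is R_th/(R_th + R_L); requiring this ≤ 0.110 gives R_L ≥ R_th(1/0.110 − 1) = 292.8 × 8.091 = 2.37 kΩ.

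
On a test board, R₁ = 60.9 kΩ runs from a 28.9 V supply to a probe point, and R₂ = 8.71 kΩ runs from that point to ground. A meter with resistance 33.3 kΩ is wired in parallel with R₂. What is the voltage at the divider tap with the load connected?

V_out ≈ 2.94 V

The load sits in parallel with R₂: R₂‖R_L = (8.71 × 33.3) / (8.71 + 33.3) = 6.904 kΩ.
V_out = 28.9 × 6.904 / (60.9 + 6.904) = 28.9 × 6.904/67.80 = 2.94 V.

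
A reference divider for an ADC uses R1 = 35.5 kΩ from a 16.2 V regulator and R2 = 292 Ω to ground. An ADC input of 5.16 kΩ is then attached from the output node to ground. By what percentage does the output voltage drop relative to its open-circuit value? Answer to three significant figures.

5.31 %

The divider's output (Thévenin) resistance is R1‖R2 = 289.6 Ω.
Fractional drop under load = R_th/(R_th + R_L) = 289.6 / (289.6 + 5160) = 0.05314.
So the output falls by 5.31 %.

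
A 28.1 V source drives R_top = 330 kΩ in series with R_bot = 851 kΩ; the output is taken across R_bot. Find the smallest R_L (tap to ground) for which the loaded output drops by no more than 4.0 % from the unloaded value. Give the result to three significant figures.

R_L(min) ≈ 5.71 MΩ

Output resistance R_th = R_top‖R_bot = (330 × 851)/1181 = 237.8 kΩ.
The fractional drop is R_th/(R_th + R_L); requiring this ≤ 0.0400 gives R_L ≥ R_th(1/0.0400 − 1) = 237.8 × 24.00 = 5.71 MΩ.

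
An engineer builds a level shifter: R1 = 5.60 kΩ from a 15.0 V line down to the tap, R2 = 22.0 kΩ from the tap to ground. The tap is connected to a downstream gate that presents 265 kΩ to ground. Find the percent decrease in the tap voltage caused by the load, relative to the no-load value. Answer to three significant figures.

1.66 %

The divider's output (Thévenin) resistance is R1‖R2 = 4.464 kΩ.
Fractional drop under load = R_th/(R_th + R_L) = 4.464 / (4.464 + 265) = 0.01657.
So the output falls by 1.66 %.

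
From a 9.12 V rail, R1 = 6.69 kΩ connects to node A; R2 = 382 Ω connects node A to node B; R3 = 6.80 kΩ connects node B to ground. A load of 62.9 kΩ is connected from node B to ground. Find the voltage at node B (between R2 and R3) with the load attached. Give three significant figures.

V ≈ 4.24 V

At node B, R3 is in parallel with the load: R3‖R_L = 6137 Ω.
Below node A the resistance is R2 + (R3‖R_L) = 6519 Ω, so V_A = 9.12 × 6519/13210 = 4.501 V.
Then V_B = V_A × (R3‖R_L)/(R2 + R3‖R_L) = 4.501 × 6137/6519 = 4.24 V.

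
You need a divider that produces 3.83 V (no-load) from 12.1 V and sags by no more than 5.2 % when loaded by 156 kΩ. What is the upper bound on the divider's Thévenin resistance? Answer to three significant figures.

R_th ≤ 8.56 kΩ

Loading drop = R_th/(R_th + R_L) ≤ 0.0520, so R_th ≤ R_L · ε/(1−ε) = 156 kΩ × 0.0520/0.9480 = 8.56 kΩ.
(Any R1, R2 with R2/(R1+R2) = 0.317 and R1‖R2 ≤ 8.56 kΩ will meet the spec.)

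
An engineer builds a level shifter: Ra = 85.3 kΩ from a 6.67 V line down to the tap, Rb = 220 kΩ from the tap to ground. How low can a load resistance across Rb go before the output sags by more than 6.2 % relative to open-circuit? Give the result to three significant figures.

R_L(min) ≈ 930 kΩ

Output resistance R_th = Ra‖Rb = (85.3 × 220)/305.3 = 61.47 kΩ.
The fractional drop is R_th/(R_th + R_L); requiring this ≤ 0.0620 gives R_L ≥ R_th(1/0.0620 − 1) = 61.47 × 15.13 = 930 kΩ.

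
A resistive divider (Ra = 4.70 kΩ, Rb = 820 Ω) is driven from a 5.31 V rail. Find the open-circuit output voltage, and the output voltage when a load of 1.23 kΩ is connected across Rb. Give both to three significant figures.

Open-circuit: V = 5.31 × 820/(4700 + 820) = 0.789 V.
With the load, Rb becomes Rb‖R_L = 492.0 Ω, so V = 5.31 × 492.0/5192 = 0.503 V.

Unloaded: 0.789 V; loaded: 0.503 V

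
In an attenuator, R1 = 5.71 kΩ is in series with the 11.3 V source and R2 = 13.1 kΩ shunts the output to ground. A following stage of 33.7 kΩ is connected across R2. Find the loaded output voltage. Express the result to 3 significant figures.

V_out ≈ 7.04 V

The load sits in parallel with R2: R2‖R_L = (13.1 × 33.7) / (13.1 + 33.7) = 9.433 kΩ.
V_out = 11.3 × 9.433 / (5.71 + 9.433) = 11.3 × 9.433/15.14 = 7.04 V.
(Unloaded it would have been 7.87 V.)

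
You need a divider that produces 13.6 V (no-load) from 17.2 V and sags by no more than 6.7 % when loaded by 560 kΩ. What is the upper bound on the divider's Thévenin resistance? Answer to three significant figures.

Loading drop = R_th/(R_th + R_L) ≤ 0.0670, so R_th ≤ R_L · ε/(1−ε) = 560 kΩ × 0.0670/0.9330 = 40.2 kΩ.

R_th ≤ 40.2 kΩ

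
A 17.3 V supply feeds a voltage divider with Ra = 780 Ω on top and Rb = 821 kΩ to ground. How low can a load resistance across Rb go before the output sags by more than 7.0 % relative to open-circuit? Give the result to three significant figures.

Output resistance R_th = Ra‖Rb = (780 × 821000)/821800 = 779.3 Ω.
The fractional drop is R_th/(R_th + R_L); requiring this ≤ 0.0700 gives R_L ≥ R_th(1/0.0700 − 1) = 779.3 × 13.29 = 10.4 kΩ.

R_L(min) ≈ 10.4 kΩ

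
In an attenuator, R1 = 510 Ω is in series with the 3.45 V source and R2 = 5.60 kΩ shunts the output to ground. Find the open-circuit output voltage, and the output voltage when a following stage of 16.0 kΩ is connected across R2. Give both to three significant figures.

Unloaded: 3.16 V; loaded: 3.07 V

Open-circuit: V = 3.45 × 5600/(510 + 5600) = 3.16 V.
With the load, R2 becomes R2‖R_L = 4148 Ω, so V = 3.45 × 4148/4658 = 3.07 V.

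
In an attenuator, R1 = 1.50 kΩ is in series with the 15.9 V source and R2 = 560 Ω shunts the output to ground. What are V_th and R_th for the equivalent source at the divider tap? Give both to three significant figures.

V_th is the open-circuit tap voltage: 15.9 × 560/(1500 + 560) = 4.32 V.
With the supply zeroed, R1 and R2 appear in parallel from the tap: R_th = R1‖R2 = (1500 × 560)/2060 = 408 Ω.

V_th = 4.32 V, R_th = 408 Ω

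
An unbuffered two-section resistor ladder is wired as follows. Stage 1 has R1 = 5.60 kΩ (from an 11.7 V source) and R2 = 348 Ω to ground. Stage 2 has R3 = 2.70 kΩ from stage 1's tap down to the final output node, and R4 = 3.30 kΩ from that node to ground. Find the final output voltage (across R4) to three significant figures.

V_out ≈ 0.357 V

Stage 2 presents R3+R4 = 6000 Ω as a load on stage 1's tap.
Stage 1's lower leg becomes R2‖(R3+R4) = 328.9 Ω, so V_mid = 11.7 × 328.9/5929 = 0.6491 V.
Stage 2 is itself unloaded: V_out = V_mid × R4/(R3+R4) = 0.6491 × 3300/6000 = 0.357 V.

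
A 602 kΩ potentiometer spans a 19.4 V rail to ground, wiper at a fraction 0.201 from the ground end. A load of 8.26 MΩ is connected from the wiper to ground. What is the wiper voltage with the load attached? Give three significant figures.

The wiper splits the pot into (1−α)R = 481.0 kΩ above and αR = 121.0 kΩ below.
Lower section ‖ load = 119.3 kΩ.
V_wiper = 19.4 × 119.3/(481.0 + 119.3) = 3.85 V.

V ≈ 3.85 V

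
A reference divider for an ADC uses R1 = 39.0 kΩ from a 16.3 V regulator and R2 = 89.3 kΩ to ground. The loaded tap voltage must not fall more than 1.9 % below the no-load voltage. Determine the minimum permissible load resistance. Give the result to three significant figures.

Output resistance R_th = R1‖R2 = (39.0 × 89.3)/128.3 = 27.14 kΩ.
The fractional drop is R_th/(R_th + R_L); requiring this ≤ 0.0190 gives R_L ≥ R_th(1/0.0190 − 1) = 27.14 × 51.63 = 1.40 MΩ.

R_L(min) ≈ 1.40 MΩ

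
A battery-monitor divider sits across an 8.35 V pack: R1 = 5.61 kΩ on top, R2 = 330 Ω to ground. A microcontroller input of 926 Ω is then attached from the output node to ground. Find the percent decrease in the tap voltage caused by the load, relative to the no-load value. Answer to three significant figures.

25.2 %

The divider's output (Thévenin) resistance is R1‖R2 = 311.7 Ω.
Fractional drop under load = R_th/(R_th + R_L) = 311.7 / (311.7 + 926) = 0.2518.
So the output falls by 25.2 %.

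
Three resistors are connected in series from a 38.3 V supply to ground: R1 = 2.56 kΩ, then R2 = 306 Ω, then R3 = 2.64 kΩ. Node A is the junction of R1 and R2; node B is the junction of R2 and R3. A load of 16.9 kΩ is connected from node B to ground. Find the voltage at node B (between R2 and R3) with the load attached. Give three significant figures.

At node B, R3 is in parallel with the load: R3‖R_L = 2283 Ω.
Below node A the resistance is R2 + (R3‖R_L) = 2589 Ω, so V_A = 38.3 × 2589/5149 = 19.26 V.
Then V_B = V_A × (R3‖R_L)/(R2 + R3‖R_L) = 19.26 × 2283/2589 = 17.0 V.

V ≈ 17.0 V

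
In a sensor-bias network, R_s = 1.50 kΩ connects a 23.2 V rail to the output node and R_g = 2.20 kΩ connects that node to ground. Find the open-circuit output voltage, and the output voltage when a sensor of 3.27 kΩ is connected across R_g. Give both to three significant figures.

Open-circuit: V = 23.2 × 2.20/(1.50 + 2.20) = 13.8 V.
With the load, R_g becomes R_g‖R_L = 1.315 kΩ, so V = 23.2 × 1.315/2.815 = 10.8 V.

Unloaded: 13.8 V; loaded: 10.8 V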